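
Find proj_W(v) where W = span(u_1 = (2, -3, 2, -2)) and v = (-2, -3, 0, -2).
proj_W(v) = (6/7, -9/7, 6/7, -6/7)

Set up U = [u_1 | ... | u_1] ∈ R^(4×1). The projector onto W = col(U) is P = U (U^T U)^(-1) U^T.
Compute U^T U =
  [21],
and U^T v = (9).
Solve U^T U · c = U^T v for the coefficients: c = (3/7). The projection is proj_W(v) = U c.
Check: (v - proj_W(v)) · u_1 = 0  (should be 0).
Result: proj_W(v) = (6/7, -9/7, 6/7, -6/7).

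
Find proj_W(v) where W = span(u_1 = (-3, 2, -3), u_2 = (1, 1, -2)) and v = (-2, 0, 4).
proj_W(v) = (-232/107, -162/107, 338/107)

Set up U = [u_1 | ... | u_2] ∈ R^(3×2). The projector onto W = col(U) is P = U (U^T U)^(-1) U^T.
Compute U^T U =
  [22, 5]
  [5, 6],
and U^T v = (-6, -10).
Solve U^T U · c = U^T v for the coefficients: c = (14/107, -190/107). The projection is proj_W(v) = U c.
Check: (v - proj_W(v)) · u_1 = 0  (should be 0).
Check: (v - proj_W(v)) · u_2 = 0  (should be 0).
Result: proj_W(v) = (-232/107, -162/107, 338/107).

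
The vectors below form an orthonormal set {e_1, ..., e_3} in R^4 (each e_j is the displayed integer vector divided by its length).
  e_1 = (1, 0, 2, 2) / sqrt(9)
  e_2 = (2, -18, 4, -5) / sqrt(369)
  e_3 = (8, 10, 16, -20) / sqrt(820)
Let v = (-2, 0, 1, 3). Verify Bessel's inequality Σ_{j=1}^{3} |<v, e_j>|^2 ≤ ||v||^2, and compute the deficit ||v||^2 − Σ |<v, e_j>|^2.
Σ |<v, e_j>|^2 = 9; ||v||^2 = 14; deficit = 5

Write each e_j = u_j / sqrt(<u_j, u_j>) where u_j is the displayed integer vector. Then <v, e_j> = <v, u_j> / sqrt(<u_j, u_j>), so |<v, e_j>|^2 = <v, u_j>^2 / <u_j, u_j>.
Coefficients: <v, e_1> = 6/sqrt(9), <v, e_2> = -15/sqrt(369), <v, e_3> = -60/sqrt(820).
Square and sum: Σ |<v, e_j>|^2 = 9.
Compute ||v||^2 = v·v = 14.
Deficit = 14 − 9 = 5 ≥ 0, confirming Bessel's inequality. (The deficit equals ||v − Σ <v,e_j> e_j||^2, the squared distance from v to span{e_j}.)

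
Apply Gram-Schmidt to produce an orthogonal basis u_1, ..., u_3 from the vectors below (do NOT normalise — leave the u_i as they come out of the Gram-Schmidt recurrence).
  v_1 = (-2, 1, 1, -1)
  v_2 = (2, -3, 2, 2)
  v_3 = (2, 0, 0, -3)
Orthogonal basis:
  u_1 = (-2, 1, 1, -1)
  u_2 = (0, -2, 3, 1)
  u_3 = (12/7, -2/7, 11/14, -41/14)

Apply the Gram-Schmidt recurrence
  u_1 = v_1
  u_i = v_i − Σ_{j<i} ((v_i · u_j) / (u_j · u_j)) · u_j.

Step by step this gives:
  u_1 = (-2, 1, 1, -1)
  u_2 = (0, -2, 3, 1)
  u_3 = (12/7, -2/7, 11/14, -41/14)

Orthogonality check:
  u_2 · u_1 = 0 (should be 0)
  u_3 · u_1 = 0 (should be 0)
  u_3 · u_2 = 0 (should be 0)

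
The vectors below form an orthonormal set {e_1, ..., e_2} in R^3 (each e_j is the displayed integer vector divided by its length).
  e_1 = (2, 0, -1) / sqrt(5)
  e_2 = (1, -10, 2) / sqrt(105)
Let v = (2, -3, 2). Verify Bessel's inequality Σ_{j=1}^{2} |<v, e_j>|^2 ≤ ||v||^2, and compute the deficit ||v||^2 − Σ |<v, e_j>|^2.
Σ |<v, e_j>|^2 = 92/7; ||v||^2 = 17; deficit = 27/7

Write each e_j = u_j / sqrt(<u_j, u_j>) where u_j is the displayed integer vector. Then <v, e_j> = <v, u_j> / sqrt(<u_j, u_j>), so |<v, e_j>|^2 = <v, u_j>^2 / <u_j, u_j>.
Coefficients: <v, e_1> = 2/sqrt(5), <v, e_2> = 36/sqrt(105).
Square and sum: Σ |<v, e_j>|^2 = 92/7.
Compute ||v||^2 = v·v = 17.
Deficit = 17 − 92/7 = 27/7 ≥ 0, confirming Bessel's inequality. (The deficit equals ||v − Σ <v,e_j> e_j||^2, the squared distance from v to span{e_j}.)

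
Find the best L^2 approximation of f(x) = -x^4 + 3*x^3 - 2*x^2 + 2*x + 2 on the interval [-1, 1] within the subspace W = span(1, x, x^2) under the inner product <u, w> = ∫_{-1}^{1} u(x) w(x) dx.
g(x) = -20*x^2/7 + 19*x/5 + 73/35

The best approximation g ∈ W is the orthogonal projection of f onto W. Writing g = a_0 + a_1 x + a_2 x^2, the coefficients solve the normal equations G · a = b where
  G_{ij} = <φ_i, φ_j> and b_i = <f, φ_i>, with φ_0 = 1, φ_1 = x, φ_2 = x^2.
G =
  [2, 0, 2/3]
  [0, 2/3, 0]
  [2/3, 0, 2/5],
b = (34/15, 38/15, 26/105).
Solving gives a_0 = 73/35, a_1 = 19/5, a_2 = -20/7, so
  g(x) = -20*x^2/7 + 19*x/5 + 73/35.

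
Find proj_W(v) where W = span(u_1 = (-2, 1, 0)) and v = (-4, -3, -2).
proj_W(v) = (-2, 1, 0)

Set up U = [u_1 | ... | u_1] ∈ R^(3×1). The projector onto W = col(U) is P = U (U^T U)^(-1) U^T.
Compute U^T U =
  [5],
and U^T v = (5).
Solve U^T U · c = U^T v for the coefficients: c = (1). The projection is proj_W(v) = U c.
Check: (v - proj_W(v)) · u_1 = 0  (should be 0).
Result: proj_W(v) = (-2, 1, 0).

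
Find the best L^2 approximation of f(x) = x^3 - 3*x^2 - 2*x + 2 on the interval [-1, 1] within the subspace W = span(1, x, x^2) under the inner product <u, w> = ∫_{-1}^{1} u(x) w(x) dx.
g(x) = -3*x^2 - 7*x/5 + 2

The best approximation g ∈ W is the orthogonal projection of f onto W. Writing g = a_0 + a_1 x + a_2 x^2, the coefficients solve the normal equations G · a = b where
  G_{ij} = <φ_i, φ_j> and b_i = <f, φ_i>, with φ_0 = 1, φ_1 = x, φ_2 = x^2.
G =
  [2, 0, 2/3]
  [0, 2/3, 0]
  [2/3, 0, 2/5],
b = (2, -14/15, 2/15).
Solving gives a_0 = 2, a_1 = -7/5, a_2 = -3, so
  g(x) = -3*x^2 - 7*x/5 + 2.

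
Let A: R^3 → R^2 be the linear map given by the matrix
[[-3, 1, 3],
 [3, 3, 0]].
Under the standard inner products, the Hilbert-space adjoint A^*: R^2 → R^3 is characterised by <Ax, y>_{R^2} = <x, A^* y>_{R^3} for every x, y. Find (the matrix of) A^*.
A^* = A^T =
[[-3, 3],
 [1, 3],
 [3, 0]]

For real matrices with standard dot products, the defining identity <Ax, y> = <x, A^* y> gives (Ax)^T y = x^T (A^*) y, i.e. x^T A^T y = x^T (A^*) y. Since this holds for all x, y, we must have A^* = A^T. Therefore
A^* =
[[-3, 3],
 [1, 3],
 [3, 0]].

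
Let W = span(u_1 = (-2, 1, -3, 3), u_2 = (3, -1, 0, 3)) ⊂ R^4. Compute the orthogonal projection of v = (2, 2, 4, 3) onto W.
proj_W(v) = (1169/433, -430/433, 363/433, 564/433)

Set up U = [u_1 | ... | u_2] ∈ R^(4×2). The projector onto W = col(U) is P = U (U^T U)^(-1) U^T.
Compute U^T U =
  [23, 2]
  [2, 19],
and U^T v = (-5, 13).
Solve U^T U · c = U^T v for the coefficients: c = (-121/433, 309/433). The projection is proj_W(v) = U c.
Check: (v - proj_W(v)) · u_1 = 0  (should be 0).
Check: (v - proj_W(v)) · u_2 = 0  (should be 0).
Result: proj_W(v) = (1169/433, -430/433, 363/433, 564/433).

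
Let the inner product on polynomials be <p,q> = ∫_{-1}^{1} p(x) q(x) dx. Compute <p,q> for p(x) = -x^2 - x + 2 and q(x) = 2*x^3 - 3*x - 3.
<p,q> = -44/5

Expand the product: p(x)·q(x) = -2*x^5 - 2*x^4 + 7*x^3 + 6*x^2 - 3*x - 6.
∫_{-1}^{1} of each monomial x^k gives [2/(k+1) if k even, 0 if k odd]. Integrating term-by-term (or equivalently evaluating the antiderivative F(x) = -x^6/3 - 2*x^5/5 + 7*x^4/4 + 2*x^3 - 3*x^2/2 - 6*x at the endpoints):
  F(1) − F(−1) = -269/60 − (259/60) = -44/5.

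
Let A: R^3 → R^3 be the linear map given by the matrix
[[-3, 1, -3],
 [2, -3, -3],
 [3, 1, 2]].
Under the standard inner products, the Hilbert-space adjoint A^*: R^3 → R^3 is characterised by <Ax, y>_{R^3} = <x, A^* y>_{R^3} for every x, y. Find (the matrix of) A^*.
A^* = A^T =
[[-3, 2, 3],
 [1, -3, 1],
 [-3, -3, 2]]

For real matrices with standard dot products, the defining identity <Ax, y> = <x, A^* y> gives (Ax)^T y = x^T (A^*) y, i.e. x^T A^T y = x^T (A^*) y. Since this holds for all x, y, we must have A^* = A^T. Therefore
A^* =
[[-3, 2, 3],
 [1, -3, 1],
 [-3, -3, 2]].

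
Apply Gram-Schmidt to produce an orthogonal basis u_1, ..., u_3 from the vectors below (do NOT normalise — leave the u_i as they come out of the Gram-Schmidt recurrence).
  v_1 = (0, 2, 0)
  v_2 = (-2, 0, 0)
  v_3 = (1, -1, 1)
Orthogonal basis:
  u_1 = (0, 2, 0)
  u_2 = (-2, 0, 0)
  u_3 = (0, 0, 1)

Apply the Gram-Schmidt recurrence
  u_1 = v_1
  u_i = v_i − Σ_{j<i} ((v_i · u_j) / (u_j · u_j)) · u_j.

Step by step this gives:
  u_1 = (0, 2, 0)
  u_2 = (-2, 0, 0)
  u_3 = (0, 0, 1)

Orthogonality check:
  u_2 · u_1 = 0 (should be 0)
  u_3 · u_1 = 0 (should be 0)
  u_3 · u_2 = 0 (should be 0)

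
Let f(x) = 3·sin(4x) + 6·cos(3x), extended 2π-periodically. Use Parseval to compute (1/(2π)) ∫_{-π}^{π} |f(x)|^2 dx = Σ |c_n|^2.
Σ |c_n|^2 = 45/2

Expand |f|^2 and use orthogonality of {sin(nx), cos(mx)} on [-π, π]:
  ∫_{-π}^{π} sin(nx)^2 dx = π, ∫ cos(mx)^2 dx = π, and cross terms integrate to 0.
So ∫_{-π}^{π} f(x)^2 dx = 3^2 · π + 6^2 · π = (9 + 36)π.
Divide by 2π: (9 + 36)/2 = 45/2.
By Parseval, this equals Σ |c_n|^2.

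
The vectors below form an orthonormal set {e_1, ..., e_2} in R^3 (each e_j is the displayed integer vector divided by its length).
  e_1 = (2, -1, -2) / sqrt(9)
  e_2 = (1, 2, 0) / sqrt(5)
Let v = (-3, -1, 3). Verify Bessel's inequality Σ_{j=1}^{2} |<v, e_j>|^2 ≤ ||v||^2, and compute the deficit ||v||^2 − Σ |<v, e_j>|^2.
Σ |<v, e_j>|^2 = 166/9; ||v||^2 = 19; deficit = 5/9

Write each e_j = u_j / sqrt(<u_j, u_j>) where u_j is the displayed integer vector. Then <v, e_j> = <v, u_j> / sqrt(<u_j, u_j>), so |<v, e_j>|^2 = <v, u_j>^2 / <u_j, u_j>.
Coefficients: <v, e_1> = -11/sqrt(9), <v, e_2> = -5/sqrt(5).
Square and sum: Σ |<v, e_j>|^2 = 166/9.
Compute ||v||^2 = v·v = 19.
Deficit = 19 − 166/9 = 5/9 ≥ 0, confirming Bessel's inequality. (The deficit equals ||v − Σ <v,e_j> e_j||^2, the squared distance from v to span{e_j}.)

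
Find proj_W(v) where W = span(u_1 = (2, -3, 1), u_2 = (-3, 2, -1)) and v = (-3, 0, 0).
proj_W(v) = (-26/9, -1/9, -5/9)

Set up U = [u_1 | ... | u_2] ∈ R^(3×2). The projector onto W = col(U) is P = U (U^T U)^(-1) U^T.
Compute U^T U =
  [14, -13]
  [-13, 14],
and U^T v = (-6, 9).
Solve U^T U · c = U^T v for the coefficients: c = (11/9, 16/9). The projection is proj_W(v) = U c.
Check: (v - proj_W(v)) · u_1 = 0  (should be 0).
Check: (v - proj_W(v)) · u_2 = 0  (should be 0).
Result: proj_W(v) = (-26/9, -1/9, -5/9).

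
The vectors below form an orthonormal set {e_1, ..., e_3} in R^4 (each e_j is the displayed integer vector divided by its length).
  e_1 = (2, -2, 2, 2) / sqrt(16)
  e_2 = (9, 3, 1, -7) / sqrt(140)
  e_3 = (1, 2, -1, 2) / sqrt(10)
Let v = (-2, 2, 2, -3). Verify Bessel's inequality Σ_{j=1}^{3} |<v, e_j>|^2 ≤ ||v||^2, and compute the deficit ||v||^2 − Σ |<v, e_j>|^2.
Σ |<v, e_j>|^2 = 75/7; ||v||^2 = 21; deficit = 72/7

Write each e_j = u_j / sqrt(<u_j, u_j>) where u_j is the displayed integer vector. Then <v, e_j> = <v, u_j> / sqrt(<u_j, u_j>), so |<v, e_j>|^2 = <v, u_j>^2 / <u_j, u_j>.
Coefficients: <v, e_1> = -10/sqrt(16), <v, e_2> = 11/sqrt(140), <v, e_3> = -6/sqrt(10).
Square and sum: Σ |<v, e_j>|^2 = 75/7.
Compute ||v||^2 = v·v = 21.
Deficit = 21 − 75/7 = 72/7 ≥ 0, confirming Bessel's inequality. (The deficit equals ||v − Σ <v,e_j> e_j||^2, the squared distance from v to span{e_j}.)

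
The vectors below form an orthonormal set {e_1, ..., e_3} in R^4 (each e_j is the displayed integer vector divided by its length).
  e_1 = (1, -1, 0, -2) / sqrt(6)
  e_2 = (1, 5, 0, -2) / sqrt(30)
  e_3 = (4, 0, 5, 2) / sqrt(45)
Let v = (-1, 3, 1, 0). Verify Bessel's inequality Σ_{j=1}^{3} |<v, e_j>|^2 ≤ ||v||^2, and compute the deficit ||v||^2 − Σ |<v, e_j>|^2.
Σ |<v, e_j>|^2 = 83/9; ||v||^2 = 11; deficit = 16/9

Write each e_j = u_j / sqrt(<u_j, u_j>) where u_j is the displayed integer vector. Then <v, e_j> = <v, u_j> / sqrt(<u_j, u_j>), so |<v, e_j>|^2 = <v, u_j>^2 / <u_j, u_j>.
Coefficients: <v, e_1> = -4/sqrt(6), <v, e_2> = 14/sqrt(30), <v, e_3> = 1/sqrt(45).
Square and sum: Σ |<v, e_j>|^2 = 83/9.
Compute ||v||^2 = v·v = 11.
Deficit = 11 − 83/9 = 16/9 ≥ 0, confirming Bessel's inequality. (The deficit equals ||v − Σ <v,e_j> e_j||^2, the squared distance from v to span{e_j}.)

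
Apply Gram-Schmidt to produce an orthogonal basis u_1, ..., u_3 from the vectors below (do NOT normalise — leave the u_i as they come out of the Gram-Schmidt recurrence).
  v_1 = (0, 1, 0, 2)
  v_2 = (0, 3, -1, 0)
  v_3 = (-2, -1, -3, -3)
Orthogonal basis:
  u_1 = (0, 1, 0, 2)
  u_2 = (0, 12/5, -1, -6/5)
  u_3 = (-2, -34/41, -102/41, 17/41)

Apply the Gram-Schmidt recurrence
  u_1 = v_1
  u_i = v_i − Σ_{j<i} ((v_i · u_j) / (u_j · u_j)) · u_j.

Step by step this gives:
  u_1 = (0, 1, 0, 2)
  u_2 = (0, 12/5, -1, -6/5)
  u_3 = (-2, -34/41, -102/41, 17/41)

Orthogonality check:
  u_2 · u_1 = 0 (should be 0)
  u_3 · u_1 = 0 (should be 0)
  u_3 · u_2 = 0 (should be 0)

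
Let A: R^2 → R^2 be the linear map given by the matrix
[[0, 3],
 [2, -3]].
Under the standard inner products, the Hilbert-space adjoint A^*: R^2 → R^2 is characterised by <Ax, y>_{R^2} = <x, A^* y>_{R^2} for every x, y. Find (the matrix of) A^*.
A^* = A^T =
[[0, 2],
 [3, -3]]

For real matrices with standard dot products, the defining identity <Ax, y> = <x, A^* y> gives (Ax)^T y = x^T (A^*) y, i.e. x^T A^T y = x^T (A^*) y. Since this holds for all x, y, we must have A^* = A^T. Therefore
A^* =
[[0, 2],
 [3, -3]].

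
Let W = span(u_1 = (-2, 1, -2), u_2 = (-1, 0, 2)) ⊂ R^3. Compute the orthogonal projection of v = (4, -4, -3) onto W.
proj_W(v) = (202/41, -50/41, -104/41)

Set up U = [u_1 | ... | u_2] ∈ R^(3×2). The projector onto W = col(U) is P = U (U^T U)^(-1) U^T.
Compute U^T U =
  [9, -2]
  [-2, 5],
and U^T v = (-6, -10).
Solve U^T U · c = U^T v for the coefficients: c = (-50/41, -102/41). The projection is proj_W(v) = U c.
Check: (v - proj_W(v)) · u_1 = 0  (should be 0).
Check: (v - proj_W(v)) · u_2 = 0  (should be 0).
Result: proj_W(v) = (202/41, -50/41, -104/41).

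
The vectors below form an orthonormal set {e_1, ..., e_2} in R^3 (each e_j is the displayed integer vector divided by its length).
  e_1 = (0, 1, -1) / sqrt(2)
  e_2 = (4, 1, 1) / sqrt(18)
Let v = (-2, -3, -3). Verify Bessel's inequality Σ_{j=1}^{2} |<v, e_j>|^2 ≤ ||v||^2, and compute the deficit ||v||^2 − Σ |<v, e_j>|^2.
Σ |<v, e_j>|^2 = 98/9; ||v||^2 = 22; deficit = 100/9

Write each e_j = u_j / sqrt(<u_j, u_j>) where u_j is the displayed integer vector. Then <v, e_j> = <v, u_j> / sqrt(<u_j, u_j>), so |<v, e_j>|^2 = <v, u_j>^2 / <u_j, u_j>.
Coefficients: <v, e_1> = 0/sqrt(2), <v, e_2> = -14/sqrt(18).
Square and sum: Σ |<v, e_j>|^2 = 98/9.
Compute ||v||^2 = v·v = 22.
Deficit = 22 − 98/9 = 100/9 ≥ 0, confirming Bessel's inequality. (The deficit equals ||v − Σ <v,e_j> e_j||^2, the squared distance from v to span{e_j}.)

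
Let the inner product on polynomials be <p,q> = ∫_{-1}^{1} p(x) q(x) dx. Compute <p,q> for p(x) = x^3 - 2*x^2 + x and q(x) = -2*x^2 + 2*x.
<p,q> = 56/15

Expand the product: p(x)·q(x) = -2*x^5 + 6*x^4 - 6*x^3 + 2*x^2.
∫_{-1}^{1} of each monomial x^k gives [2/(k+1) if k even, 0 if k odd]. Integrating term-by-term (or equivalently evaluating the antiderivative F(x) = -x^6/3 + 6*x^5/5 - 3*x^4/2 + 2*x^3/3 at the endpoints):
  F(1) − F(−1) = 1/30 − (-37/10) = 56/15.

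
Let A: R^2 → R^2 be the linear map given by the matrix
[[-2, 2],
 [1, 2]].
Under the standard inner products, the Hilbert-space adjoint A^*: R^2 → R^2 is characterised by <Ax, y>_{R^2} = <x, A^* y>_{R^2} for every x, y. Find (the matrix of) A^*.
A^* = A^T =
[[-2, 1],
 [2, 2]]

For real matrices with standard dot products, the defining identity <Ax, y> = <x, A^* y> gives (Ax)^T y = x^T (A^*) y, i.e. x^T A^T y = x^T (A^*) y. Since this holds for all x, y, we must have A^* = A^T. Therefore
A^* =
[[-2, 1],
 [2, 2]].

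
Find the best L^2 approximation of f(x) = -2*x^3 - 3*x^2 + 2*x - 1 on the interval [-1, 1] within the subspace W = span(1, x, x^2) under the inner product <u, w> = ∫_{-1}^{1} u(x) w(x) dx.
g(x) = -3*x^2 + 4*x/5 - 1

The best approximation g ∈ W is the orthogonal projection of f onto W. Writing g = a_0 + a_1 x + a_2 x^2, the coefficients solve the normal equations G · a = b where
  G_{ij} = <φ_i, φ_j> and b_i = <f, φ_i>, with φ_0 = 1, φ_1 = x, φ_2 = x^2.
G =
  [2, 0, 2/3]
  [0, 2/3, 0]
  [2/3, 0, 2/5],
b = (-4, 8/15, -28/15).
Solving gives a_0 = -1, a_1 = 4/5, a_2 = -3, so
  g(x) = -3*x^2 + 4*x/5 - 1.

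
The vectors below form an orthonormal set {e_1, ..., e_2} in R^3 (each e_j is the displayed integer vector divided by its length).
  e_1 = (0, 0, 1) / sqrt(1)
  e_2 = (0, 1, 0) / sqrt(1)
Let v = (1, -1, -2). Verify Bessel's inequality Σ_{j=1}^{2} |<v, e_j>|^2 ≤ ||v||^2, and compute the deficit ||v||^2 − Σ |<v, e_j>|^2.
Σ |<v, e_j>|^2 = 5; ||v||^2 = 6; deficit = 1

Write each e_j = u_j / sqrt(<u_j, u_j>) where u_j is the displayed integer vector. Then <v, e_j> = <v, u_j> / sqrt(<u_j, u_j>), so |<v, e_j>|^2 = <v, u_j>^2 / <u_j, u_j>.
Coefficients: <v, e_1> = -2/sqrt(1), <v, e_2> = -1/sqrt(1).
Square and sum: Σ |<v, e_j>|^2 = 5.
Compute ||v||^2 = v·v = 6.
Deficit = 6 − 5 = 1 ≥ 0, confirming Bessel's inequality. (The deficit equals ||v − Σ <v,e_j> e_j||^2, the squared distance from v to span{e_j}.)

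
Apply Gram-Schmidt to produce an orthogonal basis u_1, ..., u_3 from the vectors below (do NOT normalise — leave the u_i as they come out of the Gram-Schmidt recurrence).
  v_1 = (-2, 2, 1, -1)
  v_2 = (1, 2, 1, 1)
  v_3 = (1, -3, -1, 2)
Orthogonal basis:
  u_1 = (-2, 2, 1, -1)
  u_2 = (7/5, 8/5, 4/5, 6/5)
  u_3 = (-9/11, -4/11, 7/22, 27/22)

Apply the Gram-Schmidt recurrence
  u_1 = v_1
  u_i = v_i − Σ_{j<i} ((v_i · u_j) / (u_j · u_j)) · u_j.

Step by step this gives:
  u_1 = (-2, 2, 1, -1)
  u_2 = (7/5, 8/5, 4/5, 6/5)
  u_3 = (-9/11, -4/11, 7/22, 27/22)

Orthogonality check:
  u_2 · u_1 = 0 (should be 0)
  u_3 · u_1 = 0 (should be 0)
  u_3 · u_2 = 0 (should be 0)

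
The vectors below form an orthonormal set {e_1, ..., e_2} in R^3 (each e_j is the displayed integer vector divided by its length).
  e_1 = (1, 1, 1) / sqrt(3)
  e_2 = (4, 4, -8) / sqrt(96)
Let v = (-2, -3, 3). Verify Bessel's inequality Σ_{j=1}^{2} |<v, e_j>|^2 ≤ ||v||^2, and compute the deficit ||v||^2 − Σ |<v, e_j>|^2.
Σ |<v, e_j>|^2 = 43/2; ||v||^2 = 22; deficit = 1/2

Write each e_j = u_j / sqrt(<u_j, u_j>) where u_j is the displayed integer vector. Then <v, e_j> = <v, u_j> / sqrt(<u_j, u_j>), so |<v, e_j>|^2 = <v, u_j>^2 / <u_j, u_j>.
Coefficients: <v, e_1> = -2/sqrt(3), <v, e_2> = -44/sqrt(96).
Square and sum: Σ |<v, e_j>|^2 = 43/2.
Compute ||v||^2 = v·v = 22.
Deficit = 22 − 43/2 = 1/2 ≥ 0, confirming Bessel's inequality. (The deficit equals ||v − Σ <v,e_j> e_j||^2, the squared distance from v to span{e_j}.)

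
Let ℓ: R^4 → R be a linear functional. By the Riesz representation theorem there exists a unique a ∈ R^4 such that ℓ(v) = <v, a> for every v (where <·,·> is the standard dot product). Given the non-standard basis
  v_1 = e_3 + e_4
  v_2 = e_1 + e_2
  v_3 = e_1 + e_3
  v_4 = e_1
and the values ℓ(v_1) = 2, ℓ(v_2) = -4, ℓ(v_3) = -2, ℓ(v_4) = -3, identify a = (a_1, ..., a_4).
a = (-3, -1, 1, 1)

Write a = (a_1, ..., a_4) in the standard basis. For each basis vector v_i, ℓ(v_i) = <v_i, a> is a linear equation in the a_j's. Collect the n equations into a matrix system V a = ℓ, where row i of V is v_i (expressed in the standard basis). Since V is invertible (lower-triangular with 1s on the diagonal, up to permutation), solve by back-substitution:
  V =
[[0, 0, 1, 1],
 [1, 1, 0, 0],
 [1, 0, 1, 0],
 [1, 0, 0, 0]]
  V a = (2, -4, -2, -3)
Solving gives a = (-3, -1, 1, 1).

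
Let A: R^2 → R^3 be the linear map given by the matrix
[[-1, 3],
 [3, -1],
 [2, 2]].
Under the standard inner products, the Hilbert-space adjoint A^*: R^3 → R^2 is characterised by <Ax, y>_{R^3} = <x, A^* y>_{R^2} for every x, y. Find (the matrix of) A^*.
A^* = A^T =
[[-1, 3, 2],
 [3, -1, 2]]

For real matrices with standard dot products, the defining identity <Ax, y> = <x, A^* y> gives (Ax)^T y = x^T (A^*) y, i.e. x^T A^T y = x^T (A^*) y. Since this holds for all x, y, we must have A^* = A^T. Therefore
A^* =
[[-1, 3, 2],
 [3, -1, 2]].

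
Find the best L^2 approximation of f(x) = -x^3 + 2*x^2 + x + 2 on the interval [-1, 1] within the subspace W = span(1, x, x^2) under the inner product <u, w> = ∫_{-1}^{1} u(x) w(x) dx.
g(x) = 2*x^2 + 2*x/5 + 2

The best approximation g ∈ W is the orthogonal projection of f onto W. Writing g = a_0 + a_1 x + a_2 x^2, the coefficients solve the normal equations G · a = b where
  G_{ij} = <φ_i, φ_j> and b_i = <f, φ_i>, with φ_0 = 1, φ_1 = x, φ_2 = x^2.
G =
  [2, 0, 2/3]
  [0, 2/3, 0]
  [2/3, 0, 2/5],
b = (16/3, 4/15, 32/15).
Solving gives a_0 = 2, a_1 = 2/5, a_2 = 2, so
  g(x) = 2*x^2 + 2*x/5 + 2.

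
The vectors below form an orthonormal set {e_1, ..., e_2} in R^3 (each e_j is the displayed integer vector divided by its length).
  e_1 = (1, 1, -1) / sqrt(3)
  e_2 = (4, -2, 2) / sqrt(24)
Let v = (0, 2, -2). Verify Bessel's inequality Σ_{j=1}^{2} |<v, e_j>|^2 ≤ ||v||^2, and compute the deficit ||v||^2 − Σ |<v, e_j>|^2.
Σ |<v, e_j>|^2 = 8; ||v||^2 = 8; deficit = 0

Write each e_j = u_j / sqrt(<u_j, u_j>) where u_j is the displayed integer vector. Then <v, e_j> = <v, u_j> / sqrt(<u_j, u_j>), so |<v, e_j>|^2 = <v, u_j>^2 / <u_j, u_j>.
Coefficients: <v, e_1> = 4/sqrt(3), <v, e_2> = -8/sqrt(24).
Square and sum: Σ |<v, e_j>|^2 = 8.
Compute ||v||^2 = v·v = 8.
Deficit = 8 − 8 = 0 ≥ 0, confirming Bessel's inequality. (The deficit equals ||v − Σ <v,e_j> e_j||^2, the squared distance from v to span{e_j}.)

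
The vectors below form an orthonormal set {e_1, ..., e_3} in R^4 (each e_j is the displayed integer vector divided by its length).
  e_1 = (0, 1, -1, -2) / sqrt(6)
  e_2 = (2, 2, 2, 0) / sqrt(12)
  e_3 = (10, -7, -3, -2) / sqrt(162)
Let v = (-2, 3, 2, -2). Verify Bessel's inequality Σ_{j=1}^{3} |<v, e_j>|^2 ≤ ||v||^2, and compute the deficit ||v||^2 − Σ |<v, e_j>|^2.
Σ |<v, e_j>|^2 = 1505/81; ||v||^2 = 21; deficit = 196/81

Write each e_j = u_j / sqrt(<u_j, u_j>) where u_j is the displayed integer vector. Then <v, e_j> = <v, u_j> / sqrt(<u_j, u_j>), so |<v, e_j>|^2 = <v, u_j>^2 / <u_j, u_j>.
Coefficients: <v, e_1> = 5/sqrt(6), <v, e_2> = 6/sqrt(12), <v, e_3> = -43/sqrt(162).
Square and sum: Σ |<v, e_j>|^2 = 1505/81.
Compute ||v||^2 = v·v = 21.
Deficit = 21 − 1505/81 = 196/81 ≥ 0, confirming Bessel's inequality. (The deficit equals ||v − Σ <v,e_j> e_j||^2, the squared distance from v to span{e_j}.)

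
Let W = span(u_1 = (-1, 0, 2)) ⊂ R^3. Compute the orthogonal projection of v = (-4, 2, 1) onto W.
proj_W(v) = (-6/5, 0, 12/5)

Set up U = [u_1 | ... | u_1] ∈ R^(3×1). The projector onto W = col(U) is P = U (U^T U)^(-1) U^T.
Compute U^T U =
  [5],
and U^T v = (6).
Solve U^T U · c = U^T v for the coefficients: c = (6/5). The projection is proj_W(v) = U c.
Check: (v - proj_W(v)) · u_1 = 0  (should be 0).
Result: proj_W(v) = (-6/5, 0, 12/5).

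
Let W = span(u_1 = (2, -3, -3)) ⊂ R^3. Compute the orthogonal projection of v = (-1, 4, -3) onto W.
proj_W(v) = (-5/11, 15/22, 15/22)

Set up U = [u_1 | ... | u_1] ∈ R^(3×1). The projector onto W = col(U) is P = U (U^T U)^(-1) U^T.
Compute U^T U =
  [22],
and U^T v = (-5).
Solve U^T U · c = U^T v for the coefficients: c = (-5/22). The projection is proj_W(v) = U c.
Check: (v - proj_W(v)) · u_1 = 0  (should be 0).
Result: proj_W(v) = (-5/11, 15/22, 15/22).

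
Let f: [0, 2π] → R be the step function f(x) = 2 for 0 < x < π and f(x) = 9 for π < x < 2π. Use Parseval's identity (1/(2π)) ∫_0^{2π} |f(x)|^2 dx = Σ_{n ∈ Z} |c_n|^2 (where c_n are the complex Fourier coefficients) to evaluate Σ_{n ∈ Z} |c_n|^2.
Σ |c_n|^2 = 85/2

Parseval equates the L^2 energy of f (normalised by 1/(2π)) with the ℓ^2 sum of its Fourier coefficients: (1/(2π)) ∫_0^{2π} |f|^2 = Σ |c_n|^2.
Compute the left side: (1/(2π)) [∫_0^π 2^2 dx + ∫_π^{2π} 9^2 dx] = (1/(2π)) · (4π + 81π) = (4 + 81)/2 = 85/2.
So Σ_{n ∈ Z} |c_n|^2 = 85/2.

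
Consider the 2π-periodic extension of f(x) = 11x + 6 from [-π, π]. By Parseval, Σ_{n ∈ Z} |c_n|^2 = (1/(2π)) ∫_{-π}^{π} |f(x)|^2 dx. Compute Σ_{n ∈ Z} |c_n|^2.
Σ |c_n|^2 = 121π^2/3 + 36

Expand and integrate term by term over [-π, π]:
  ∫ (11x)^2 dx = 121·(2π^3/3); ∫ 2·11·(6)·x dx = 0 (odd integrand); ∫ 6^2 dx = 36·2π.
So (1/(2π)) ∫_{-π}^{π} (11x + 6)^2 dx = 121π^2/3 + 36 = 121π^2/3 + 36.
Parseval ⇒ Σ |c_n|^2 = 121π^2/3 + 36.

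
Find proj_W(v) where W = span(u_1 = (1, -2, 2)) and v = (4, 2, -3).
proj_W(v) = (-2/3, 4/3, -4/3)

Set up U = [u_1 | ... | u_1] ∈ R^(3×1). The projector onto W = col(U) is P = U (U^T U)^(-1) U^T.
Compute U^T U =
  [9],
and U^T v = (-6).
Solve U^T U · c = U^T v for the coefficients: c = (-2/3). The projection is proj_W(v) = U c.
Check: (v - proj_W(v)) · u_1 = 0  (should be 0).
Result: proj_W(v) = (-2/3, 4/3, -4/3).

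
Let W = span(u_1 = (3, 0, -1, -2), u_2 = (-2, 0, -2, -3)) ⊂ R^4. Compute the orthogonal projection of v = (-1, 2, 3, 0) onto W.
proj_W(v) = (-97/117, 0, 7/9, 160/117)

Set up U = [u_1 | ... | u_2] ∈ R^(4×2). The projector onto W = col(U) is P = U (U^T U)^(-1) U^T.
Compute U^T U =
  [14, 2]
  [2, 17],
and U^T v = (-6, -4).
Solve U^T U · c = U^T v for the coefficients: c = (-47/117, -22/117). The projection is proj_W(v) = U c.
Check: (v - proj_W(v)) · u_1 = 0  (should be 0).
Check: (v - proj_W(v)) · u_2 = 0  (should be 0).
Result: proj_W(v) = (-97/117, 0, 7/9, 160/117).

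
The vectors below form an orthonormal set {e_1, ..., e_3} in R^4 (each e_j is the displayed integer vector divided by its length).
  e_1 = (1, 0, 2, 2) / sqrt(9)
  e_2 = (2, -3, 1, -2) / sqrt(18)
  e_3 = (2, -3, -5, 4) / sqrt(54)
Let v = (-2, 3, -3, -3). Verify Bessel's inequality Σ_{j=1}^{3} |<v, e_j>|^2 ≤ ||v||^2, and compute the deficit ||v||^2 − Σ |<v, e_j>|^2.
Σ |<v, e_j>|^2 = 788/27; ||v||^2 = 31; deficit = 49/27

Write each e_j = u_j / sqrt(<u_j, u_j>) where u_j is the displayed integer vector. Then <v, e_j> = <v, u_j> / sqrt(<u_j, u_j>), so |<v, e_j>|^2 = <v, u_j>^2 / <u_j, u_j>.
Coefficients: <v, e_1> = -14/sqrt(9), <v, e_2> = -10/sqrt(18), <v, e_3> = -10/sqrt(54).
Square and sum: Σ |<v, e_j>|^2 = 788/27.
Compute ||v||^2 = v·v = 31.
Deficit = 31 − 788/27 = 49/27 ≥ 0, confirming Bessel's inequality. (The deficit equals ||v − Σ <v,e_j> e_j||^2, the squared distance from v to span{e_j}.)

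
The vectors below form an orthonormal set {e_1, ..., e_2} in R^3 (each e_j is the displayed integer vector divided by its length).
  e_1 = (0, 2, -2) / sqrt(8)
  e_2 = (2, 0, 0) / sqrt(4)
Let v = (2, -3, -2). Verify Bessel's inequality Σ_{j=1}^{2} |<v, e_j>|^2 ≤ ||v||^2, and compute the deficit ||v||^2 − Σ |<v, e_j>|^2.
Σ |<v, e_j>|^2 = 9/2; ||v||^2 = 17; deficit = 25/2

Write each e_j = u_j / sqrt(<u_j, u_j>) where u_j is the displayed integer vector. Then <v, e_j> = <v, u_j> / sqrt(<u_j, u_j>), so |<v, e_j>|^2 = <v, u_j>^2 / <u_j, u_j>.
Coefficients: <v, e_1> = -2/sqrt(8), <v, e_2> = 4/sqrt(4).
Square and sum: Σ |<v, e_j>|^2 = 9/2.
Compute ||v||^2 = v·v = 17.
Deficit = 17 − 9/2 = 25/2 ≥ 0, confirming Bessel's inequality. (The deficit equals ||v − Σ <v,e_j> e_j||^2, the squared distance from v to span{e_j}.)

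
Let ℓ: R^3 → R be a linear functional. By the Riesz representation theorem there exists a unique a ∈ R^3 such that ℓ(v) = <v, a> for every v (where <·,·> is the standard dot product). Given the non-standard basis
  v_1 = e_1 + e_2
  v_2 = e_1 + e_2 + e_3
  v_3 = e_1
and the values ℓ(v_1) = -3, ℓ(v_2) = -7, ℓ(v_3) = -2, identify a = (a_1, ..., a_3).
a = (-2, -1, -4)

Write a = (a_1, ..., a_3) in the standard basis. For each basis vector v_i, ℓ(v_i) = <v_i, a> is a linear equation in the a_j's. Collect the n equations into a matrix system V a = ℓ, where row i of V is v_i (expressed in the standard basis). Since V is invertible (lower-triangular with 1s on the diagonal, up to permutation), solve by back-substitution:
  V =
[[1, 1, 0],
 [1, 1, 1],
 [1, 0, 0]]
  V a = (-3, -7, -2)
Solving gives a = (-2, -1, -4).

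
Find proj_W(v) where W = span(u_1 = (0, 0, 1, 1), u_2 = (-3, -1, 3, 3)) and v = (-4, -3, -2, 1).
proj_W(v) = (-9/2, -3/2, -1/2, -1/2)

Set up U = [u_1 | ... | u_2] ∈ R^(4×2). The projector onto W = col(U) is P = U (U^T U)^(-1) U^T.
Compute U^T U =
  [2, 6]
  [6, 28],
and U^T v = (-1, 12).
Solve U^T U · c = U^T v for the coefficients: c = (-5, 3/2). The projection is proj_W(v) = U c.
Check: (v - proj_W(v)) · u_1 = 0  (should be 0).
Check: (v - proj_W(v)) · u_2 = 0  (should be 0).
Result: proj_W(v) = (-9/2, -3/2, -1/2, -1/2).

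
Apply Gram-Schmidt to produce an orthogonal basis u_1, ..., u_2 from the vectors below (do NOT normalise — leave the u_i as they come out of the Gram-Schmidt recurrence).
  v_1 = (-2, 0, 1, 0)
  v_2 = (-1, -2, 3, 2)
Orthogonal basis:
  u_1 = (-2, 0, 1, 0)
  u_2 = (1, -2, 2, 2)

Apply the Gram-Schmidt recurrence
  u_1 = v_1
  u_i = v_i − Σ_{j<i} ((v_i · u_j) / (u_j · u_j)) · u_j.

Step by step this gives:
  u_1 = (-2, 0, 1, 0)
  u_2 = (1, -2, 2, 2)

Orthogonality check:
  u_2 · u_1 = 0 (should be 0)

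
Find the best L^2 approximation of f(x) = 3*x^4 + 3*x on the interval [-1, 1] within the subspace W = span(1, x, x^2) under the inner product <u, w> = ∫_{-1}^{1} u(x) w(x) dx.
g(x) = 18*x^2/7 + 3*x - 9/35

The best approximation g ∈ W is the orthogonal projection of f onto W. Writing g = a_0 + a_1 x + a_2 x^2, the coefficients solve the normal equations G · a = b where
  G_{ij} = <φ_i, φ_j> and b_i = <f, φ_i>, with φ_0 = 1, φ_1 = x, φ_2 = x^2.
G =
  [2, 0, 2/3]
  [0, 2/3, 0]
  [2/3, 0, 2/5],
b = (6/5, 2, 6/7).
Solving gives a_0 = -9/35, a_1 = 3, a_2 = 18/7, so
  g(x) = 18*x^2/7 + 3*x - 9/35.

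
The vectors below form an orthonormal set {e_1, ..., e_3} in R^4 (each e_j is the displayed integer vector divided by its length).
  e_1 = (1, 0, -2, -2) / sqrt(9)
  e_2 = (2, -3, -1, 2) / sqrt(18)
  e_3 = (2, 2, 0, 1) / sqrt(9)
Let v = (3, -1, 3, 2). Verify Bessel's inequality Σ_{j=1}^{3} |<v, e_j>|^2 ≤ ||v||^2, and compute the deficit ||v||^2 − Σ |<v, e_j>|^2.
Σ |<v, e_j>|^2 = 15; ||v||^2 = 23; deficit = 8

Write each e_j = u_j / sqrt(<u_j, u_j>) where u_j is the displayed integer vector. Then <v, e_j> = <v, u_j> / sqrt(<u_j, u_j>), so |<v, e_j>|^2 = <v, u_j>^2 / <u_j, u_j>.
Coefficients: <v, e_1> = -7/sqrt(9), <v, e_2> = 10/sqrt(18), <v, e_3> = 6/sqrt(9).
Square and sum: Σ |<v, e_j>|^2 = 15.
Compute ||v||^2 = v·v = 23.
Deficit = 23 − 15 = 8 ≥ 0, confirming Bessel's inequality. (The deficit equals ||v − Σ <v,e_j> e_j||^2, the squared distance from v to span{e_j}.)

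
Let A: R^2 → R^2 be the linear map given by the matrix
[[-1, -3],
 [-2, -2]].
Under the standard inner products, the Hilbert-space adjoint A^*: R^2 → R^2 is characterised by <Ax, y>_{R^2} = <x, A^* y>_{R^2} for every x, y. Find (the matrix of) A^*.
A^* = A^T =
[[-1, -2],
 [-3, -2]]

For real matrices with standard dot products, the defining identity <Ax, y> = <x, A^* y> gives (Ax)^T y = x^T (A^*) y, i.e. x^T A^T y = x^T (A^*) y. Since this holds for all x, y, we must have A^* = A^T. Therefore
A^* =
[[-1, -2],
 [-3, -2]].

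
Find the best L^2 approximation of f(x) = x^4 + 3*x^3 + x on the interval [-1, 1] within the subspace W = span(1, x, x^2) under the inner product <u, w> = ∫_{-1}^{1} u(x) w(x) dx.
g(x) = 6*x^2/7 + 14*x/5 - 3/35

The best approximation g ∈ W is the orthogonal projection of f onto W. Writing g = a_0 + a_1 x + a_2 x^2, the coefficients solve the normal equations G · a = b where
  G_{ij} = <φ_i, φ_j> and b_i = <f, φ_i>, with φ_0 = 1, φ_1 = x, φ_2 = x^2.
G =
  [2, 0, 2/3]
  [0, 2/3, 0]
  [2/3, 0, 2/5],
b = (2/5, 28/15, 2/7).
Solving gives a_0 = -3/35, a_1 = 14/5, a_2 = 6/7, so
  g(x) = 6*x^2/7 + 14*x/5 - 3/35.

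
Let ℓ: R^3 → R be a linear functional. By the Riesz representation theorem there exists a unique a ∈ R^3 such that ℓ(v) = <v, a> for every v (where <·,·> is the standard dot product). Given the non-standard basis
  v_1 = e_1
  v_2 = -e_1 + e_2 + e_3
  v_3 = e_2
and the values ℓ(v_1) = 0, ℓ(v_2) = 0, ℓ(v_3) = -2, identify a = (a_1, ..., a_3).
a = (0, -2, 2)

Write a = (a_1, ..., a_3) in the standard basis. For each basis vector v_i, ℓ(v_i) = <v_i, a> is a linear equation in the a_j's. Collect the n equations into a matrix system V a = ℓ, where row i of V is v_i (expressed in the standard basis). Since V is invertible (lower-triangular with 1s on the diagonal, up to permutation), solve by back-substitution:
  V =
[[1, 0, 0],
 [-1, 1, 1],
 [0, 1, 0]]
  V a = (0, 0, -2)
Solving gives a = (0, -2, 2).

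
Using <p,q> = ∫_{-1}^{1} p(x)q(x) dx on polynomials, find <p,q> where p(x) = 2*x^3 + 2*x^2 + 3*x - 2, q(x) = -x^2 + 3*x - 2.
<p,q> = 214/15

Expand the product: p(x)·q(x) = -2*x^5 + 4*x^4 - x^3 + 7*x^2 - 12*x + 4.
∫_{-1}^{1} of each monomial x^k gives [2/(k+1) if k even, 0 if k odd]. Integrating term-by-term (or equivalently evaluating the antiderivative F(x) = -x^6/3 + 4*x^5/5 - x^4/4 + 7*x^3/3 - 6*x^2 + 4*x at the endpoints):
  F(1) − F(−1) = 11/20 − (-823/60) = 214/15.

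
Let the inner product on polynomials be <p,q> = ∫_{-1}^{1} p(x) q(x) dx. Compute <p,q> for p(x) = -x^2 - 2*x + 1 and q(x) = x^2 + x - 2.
<p,q> = -56/15

Expand the product: p(x)·q(x) = -x^4 - 3*x^3 + x^2 + 5*x - 2.
∫_{-1}^{1} of each monomial x^k gives [2/(k+1) if k even, 0 if k odd]. Integrating term-by-term (or equivalently evaluating the antiderivative F(x) = -x^5/5 - 3*x^4/4 + x^3/3 + 5*x^2/2 - 2*x at the endpoints):
  F(1) − F(−1) = -7/60 − (217/60) = -56/15.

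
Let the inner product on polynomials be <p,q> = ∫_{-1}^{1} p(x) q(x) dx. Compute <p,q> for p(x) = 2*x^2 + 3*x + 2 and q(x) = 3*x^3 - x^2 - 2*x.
<p,q> = -38/15

Expand the product: p(x)·q(x) = 6*x^5 + 7*x^4 - x^3 - 8*x^2 - 4*x.
∫_{-1}^{1} of each monomial x^k gives [2/(k+1) if k even, 0 if k odd]. Integrating term-by-term (or equivalently evaluating the antiderivative F(x) = x^6 + 7*x^5/5 - x^4/4 - 8*x^3/3 - 2*x^2 at the endpoints):
  F(1) − F(−1) = -151/60 − (1/60) = -38/15.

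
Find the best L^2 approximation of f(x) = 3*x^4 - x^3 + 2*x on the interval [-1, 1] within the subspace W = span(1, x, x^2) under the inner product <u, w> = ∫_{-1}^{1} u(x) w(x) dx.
g(x) = 18*x^2/7 + 7*x/5 - 9/35

The best approximation g ∈ W is the orthogonal projection of f onto W. Writing g = a_0 + a_1 x + a_2 x^2, the coefficients solve the normal equations G · a = b where
  G_{ij} = <φ_i, φ_j> and b_i = <f, φ_i>, with φ_0 = 1, φ_1 = x, φ_2 = x^2.
G =
  [2, 0, 2/3]
  [0, 2/3, 0]
  [2/3, 0, 2/5],
b = (6/5, 14/15, 6/7).
Solving gives a_0 = -9/35, a_1 = 7/5, a_2 = 18/7, so
  g(x) = 18*x^2/7 + 7*x/5 - 9/35.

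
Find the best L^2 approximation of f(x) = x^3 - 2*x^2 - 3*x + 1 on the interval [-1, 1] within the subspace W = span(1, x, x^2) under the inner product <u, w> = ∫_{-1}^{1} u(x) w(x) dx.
g(x) = -2*x^2 - 12*x/5 + 1

The best approximation g ∈ W is the orthogonal projection of f onto W. Writing g = a_0 + a_1 x + a_2 x^2, the coefficients solve the normal equations G · a = b where
  G_{ij} = <φ_i, φ_j> and b_i = <f, φ_i>, with φ_0 = 1, φ_1 = x, φ_2 = x^2.
G =
  [2, 0, 2/3]
  [0, 2/3, 0]
  [2/3, 0, 2/5],
b = (2/3, -8/5, -2/15).
Solving gives a_0 = 1, a_1 = -12/5, a_2 = -2, so
  g(x) = -2*x^2 - 12*x/5 + 1.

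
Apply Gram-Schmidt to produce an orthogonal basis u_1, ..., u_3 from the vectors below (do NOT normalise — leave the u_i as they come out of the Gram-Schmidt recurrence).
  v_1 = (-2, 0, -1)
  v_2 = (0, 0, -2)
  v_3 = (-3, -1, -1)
Orthogonal basis:
  u_1 = (-2, 0, -1)
  u_2 = (4/5, 0, -8/5)
  u_3 = (0, -1, 0)

Apply the Gram-Schmidt recurrence
  u_1 = v_1
  u_i = v_i − Σ_{j<i} ((v_i · u_j) / (u_j · u_j)) · u_j.

Step by step this gives:
  u_1 = (-2, 0, -1)
  u_2 = (4/5, 0, -8/5)
  u_3 = (0, -1, 0)

Orthogonality check:
  u_2 · u_1 = 0 (should be 0)
  u_3 · u_1 = 0 (should be 0)
  u_3 · u_2 = 0 (should be 0)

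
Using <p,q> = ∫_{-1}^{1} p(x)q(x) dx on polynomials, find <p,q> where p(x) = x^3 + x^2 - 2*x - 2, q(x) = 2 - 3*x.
<p,q> = -58/15

Expand the product: p(x)·q(x) = -3*x^4 - x^3 + 8*x^2 + 2*x - 4.
∫_{-1}^{1} of each monomial x^k gives [2/(k+1) if k even, 0 if k odd]. Integrating term-by-term (or equivalently evaluating the antiderivative F(x) = -3*x^5/5 - x^4/4 + 8*x^3/3 + x^2 - 4*x at the endpoints):
  F(1) − F(−1) = -71/60 − (161/60) = -58/15.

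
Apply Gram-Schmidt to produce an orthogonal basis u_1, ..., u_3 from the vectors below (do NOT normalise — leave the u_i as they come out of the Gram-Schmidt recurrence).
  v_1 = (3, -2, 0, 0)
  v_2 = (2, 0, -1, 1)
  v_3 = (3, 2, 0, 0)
Orthogonal basis:
  u_1 = (3, -2, 0, 0)
  u_2 = (8/13, 12/13, -1, 1)
  u_3 = (8/7, 12/7, 8/7, -8/7)

Apply the Gram-Schmidt recurrence
  u_1 = v_1
  u_i = v_i − Σ_{j<i} ((v_i · u_j) / (u_j · u_j)) · u_j.

Step by step this gives:
  u_1 = (3, -2, 0, 0)
  u_2 = (8/13, 12/13, -1, 1)
  u_3 = (8/7, 12/7, 8/7, -8/7)

Orthogonality check:
  u_2 · u_1 = 0 (should be 0)
  u_3 · u_1 = 0 (should be 0)
  u_3 · u_2 = 0 (should be 0)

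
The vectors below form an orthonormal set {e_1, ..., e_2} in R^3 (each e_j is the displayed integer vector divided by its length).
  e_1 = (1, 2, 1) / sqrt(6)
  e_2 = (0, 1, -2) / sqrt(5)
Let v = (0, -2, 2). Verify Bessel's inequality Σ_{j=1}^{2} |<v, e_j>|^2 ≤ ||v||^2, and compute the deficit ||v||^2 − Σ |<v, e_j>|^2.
Σ |<v, e_j>|^2 = 118/15; ||v||^2 = 8; deficit = 2/15

Write each e_j = u_j / sqrt(<u_j, u_j>) where u_j is the displayed integer vector. Then <v, e_j> = <v, u_j> / sqrt(<u_j, u_j>), so |<v, e_j>|^2 = <v, u_j>^2 / <u_j, u_j>.
Coefficients: <v, e_1> = -2/sqrt(6), <v, e_2> = -6/sqrt(5).
Square and sum: Σ |<v, e_j>|^2 = 118/15.
Compute ||v||^2 = v·v = 8.
Deficit = 8 − 118/15 = 2/15 ≥ 0, confirming Bessel's inequality. (The deficit equals ||v − Σ <v,e_j> e_j||^2, the squared distance from v to span{e_j}.)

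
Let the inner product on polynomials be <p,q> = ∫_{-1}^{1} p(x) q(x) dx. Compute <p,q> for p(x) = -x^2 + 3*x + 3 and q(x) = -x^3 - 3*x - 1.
<p,q> = -188/15

Expand the product: p(x)·q(x) = x^5 - 3*x^4 - 8*x^2 - 12*x - 3.
∫_{-1}^{1} of each monomial x^k gives [2/(k+1) if k even, 0 if k odd]. Integrating term-by-term (or equivalently evaluating the antiderivative F(x) = x^6/6 - 3*x^5/5 - 8*x^3/3 - 6*x^2 - 3*x at the endpoints):
  F(1) − F(−1) = -121/10 − (13/30) = -188/15.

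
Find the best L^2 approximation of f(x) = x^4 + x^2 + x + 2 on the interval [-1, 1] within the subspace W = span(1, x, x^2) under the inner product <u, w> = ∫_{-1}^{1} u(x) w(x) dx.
g(x) = 13*x^2/7 + x + 67/35

The best approximation g ∈ W is the orthogonal projection of f onto W. Writing g = a_0 + a_1 x + a_2 x^2, the coefficients solve the normal equations G · a = b where
  G_{ij} = <φ_i, φ_j> and b_i = <f, φ_i>, with φ_0 = 1, φ_1 = x, φ_2 = x^2.
G =
  [2, 0, 2/3]
  [0, 2/3, 0]
  [2/3, 0, 2/5],
b = (76/15, 2/3, 212/105).
Solving gives a_0 = 67/35, a_1 = 1, a_2 = 13/7, so
  g(x) = 13*x^2/7 + x + 67/35.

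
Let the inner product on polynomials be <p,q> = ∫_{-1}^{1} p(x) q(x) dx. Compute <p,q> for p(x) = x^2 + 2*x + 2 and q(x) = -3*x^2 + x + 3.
<p,q> = 152/15

Expand the product: p(x)·q(x) = -3*x^4 - 5*x^3 - x^2 + 8*x + 6.
∫_{-1}^{1} of each monomial x^k gives [2/(k+1) if k even, 0 if k odd]. Integrating term-by-term (or equivalently evaluating the antiderivative F(x) = -3*x^5/5 - 5*x^4/4 - x^3/3 + 4*x^2 + 6*x at the endpoints):
  F(1) − F(−1) = 469/60 − (-139/60) = 152/15.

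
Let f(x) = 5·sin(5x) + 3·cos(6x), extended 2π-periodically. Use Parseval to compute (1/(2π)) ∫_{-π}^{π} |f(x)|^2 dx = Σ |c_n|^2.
Σ |c_n|^2 = 17

Expand |f|^2 and use orthogonality of {sin(nx), cos(mx)} on [-π, π]:
  ∫_{-π}^{π} sin(nx)^2 dx = π, ∫ cos(mx)^2 dx = π, and cross terms integrate to 0.
So ∫_{-π}^{π} f(x)^2 dx = 5^2 · π + 3^2 · π = (25 + 9)π.
Divide by 2π: (25 + 9)/2 = 17.
By Parseval, this equals Σ |c_n|^2.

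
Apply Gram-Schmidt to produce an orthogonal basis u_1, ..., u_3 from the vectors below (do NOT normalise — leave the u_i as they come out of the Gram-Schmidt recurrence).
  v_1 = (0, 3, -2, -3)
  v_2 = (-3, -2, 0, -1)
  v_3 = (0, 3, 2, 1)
Orthogonal basis:
  u_1 = (0, 3, -2, -3)
  u_2 = (-3, -35/22, -3/11, -31/22)
  u_3 = (-444/299, 580/299, 612/299, 172/299)

Apply the Gram-Schmidt recurrence
  u_1 = v_1
  u_i = v_i − Σ_{j<i} ((v_i · u_j) / (u_j · u_j)) · u_j.

Step by step this gives:
  u_1 = (0, 3, -2, -3)
  u_2 = (-3, -35/22, -3/11, -31/22)
  u_3 = (-444/299, 580/299, 612/299, 172/299)

Orthogonality check:
  u_2 · u_1 = 0 (should be 0)
  u_3 · u_1 = 0 (should be 0)
  u_3 · u_2 = 0 (should be 0)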